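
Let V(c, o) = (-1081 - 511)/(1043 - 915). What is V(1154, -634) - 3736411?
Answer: -59782775/16 ≈ -3.7364e+6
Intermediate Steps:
V(c, o) = -199/16 (V(c, o) = -1592/128 = -1592*1/128 = -199/16)
V(1154, -634) - 3736411 = -199/16 - 3736411 = -59782775/16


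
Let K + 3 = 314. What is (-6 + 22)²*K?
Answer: 79616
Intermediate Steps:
K = 311 (K = -3 + 314 = 311)
(-6 + 22)²*K = (-6 + 22)²*311 = 16²*311 = 256*311 = 79616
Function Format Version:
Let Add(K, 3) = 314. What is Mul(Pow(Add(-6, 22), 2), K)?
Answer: 79616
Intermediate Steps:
K = 311 (K = Add(-3, 314) = 311)
Mul(Pow(Add(-6, 22), 2), K) = Mul(Pow(Add(-6, 22), 2), 311) = Mul(Pow(16, 2), 311) = Mul(256, 311) = 79616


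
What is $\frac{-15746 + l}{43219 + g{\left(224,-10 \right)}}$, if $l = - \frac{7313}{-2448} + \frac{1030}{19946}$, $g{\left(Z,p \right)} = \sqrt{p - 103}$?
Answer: $- \frac{16611099005411185}{45602293637956896} + \frac{384347139115 i \sqrt{113}}{45602293637956896} \approx -0.36426 + 8.9593 \cdot 10^{-5} i$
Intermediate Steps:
$g{\left(Z,p \right)} = \sqrt{-103 + p}$
$l = \frac{74193269}{24413904}$ ($l = \left(-7313\right) \left(- \frac{1}{2448}\right) + 1030 \cdot \frac{1}{19946} = \frac{7313}{2448} + \frac{515}{9973} = \frac{74193269}{24413904} \approx 3.039$)
$\frac{-15746 + l}{43219 + g{\left(224,-10 \right)}} = \frac{-15746 + \frac{74193269}{24413904}}{43219 + \sqrt{-103 - 10}} = - \frac{384347139115}{24413904 \left(43219 + \sqrt{-113}\right)} = - \frac{384347139115}{24413904 \left(43219 + i \sqrt{113}\right)}$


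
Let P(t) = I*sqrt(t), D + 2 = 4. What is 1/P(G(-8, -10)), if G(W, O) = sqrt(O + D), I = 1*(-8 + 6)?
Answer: 2**(1/4)*I**(3/2)/4 ≈ -0.21022 + 0.21022*I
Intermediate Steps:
D = 2 (D = -2 + 4 = 2)
I = -2 (I = 1*(-2) = -2)
G(W, O) = sqrt(2 + O) (G(W, O) = sqrt(O + 2) = sqrt(2 + O))
P(t) = -2*sqrt(t)
1/P(G(-8, -10)) = 1/(-2*(2 - 10)**(1/4)) = 1/(-2*(-1)**(1/4)*2**(3/4)) = 1/(-2*2**(3/4)*sqrt(I)) = 2**(1/4)*I**(3/2)/4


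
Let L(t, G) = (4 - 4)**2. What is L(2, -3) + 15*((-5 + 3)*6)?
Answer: -180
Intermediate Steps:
L(t, G) = 0 (L(t, G) = 0**2 = 0)
L(2, -3) + 15*((-5 + 3)*6) = 0 + 15*((-5 + 3)*6) = 0 + 15*(-2*6) = 0 + 15*(-12) = 0 - 180 = -180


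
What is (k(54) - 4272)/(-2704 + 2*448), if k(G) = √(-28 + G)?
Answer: 267/113 - √26/1808 ≈ 2.3600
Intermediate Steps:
(k(54) - 4272)/(-2704 + 2*448) = (√(-28 + 54) - 4272)/(-2704 + 2*448) = (√26 - 4272)/(-2704 + 896) = (-4272 + √26)/(-1808) = (-4272 + √26)*(-1/1808) = 267/113 - √26/1808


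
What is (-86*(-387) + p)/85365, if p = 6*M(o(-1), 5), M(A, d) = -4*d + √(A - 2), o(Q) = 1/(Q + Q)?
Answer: 11054/28455 + I*√10/28455 ≈ 0.38847 + 0.00011113*I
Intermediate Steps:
o(Q) = 1/(2*Q)
M(A, d) = √(-2 + A) - 4*d (M(A, d) = -4*d + √(-2 + A) = √(-2 + A) - 4*d)
p = -120 + 3*I*√10 (p = 6*(√(-2 + (½)/(-1)) - 4*5) = 6*(√(-2 + (½)*(-1)) - 20) = 6*(√(-2 - ½) - 20) = 6*(√(-5/2) - 20) = 6*(I*√10/2 - 20) = 6*(-20 + I*√10/2) = -120 + 3*I*√10 ≈ -120.0 + 9.4868*I)
(-86*(-387) + p)/85365 = (-86*(-387) + (-120 + 3*I*√10))/85365 = (33282 + (-120 + 3*I*√10))*(1/85365) = (33162 + 3*I*√10)*(1/85365) = 11054/28455 + I*√10/28455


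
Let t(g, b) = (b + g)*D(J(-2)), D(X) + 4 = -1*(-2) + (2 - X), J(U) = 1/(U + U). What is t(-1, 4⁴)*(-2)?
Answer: -255/2 ≈ -127.50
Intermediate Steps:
J(U) = 1/(2*U)
D(X) = -X (D(X) = -4 + (-1*(-2) + (2 - X)) = -4 + (2 + (2 - X)) = -4 + (4 - X) = -X)
t(g, b) = b/4 + g/4 (t(g, b) = (b + g)*(-1/(2*(-2))) = (b + g)*(-(-1)/(2*2)) = (b + g)*(-1*(-¼)) = (b + g)*(¼) = b/4 + g/4)
t(-1, 4⁴)*(-2) = ((¼)*4⁴ + (¼)*(-1))*(-2) = ((¼)*256 - ¼)*(-2) = (64 - ¼)*(-2) = (255/4)*(-2) = -255/2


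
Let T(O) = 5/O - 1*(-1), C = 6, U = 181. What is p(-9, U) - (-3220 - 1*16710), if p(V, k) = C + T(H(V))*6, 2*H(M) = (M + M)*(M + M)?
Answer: 538439/27 ≈ 19942.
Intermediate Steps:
H(M) = 2*M² (H(M) = ((M + M)*(M + M))/2 = ((2*M)*(2*M))/2 = (4*M²)/2 = 2*M²)
T(O) = 1 + 5/O (T(O) = 5/O + 1 = 1 + 5/O)
p(V, k) = 6 + 3*(5 + 2*V²)/V² (p(V, k) = 6 + ((5 + 2*V²)/((2*V²)))*6 = 6 + ((1/(2*V²))*(5 + 2*V²))*6 = 6 + ((5 + 2*V²)/(2*V²))*6 = 6 + 3*(5 + 2*V²)/V²)
p(-9, U) - (-3220 - 1*16710) = (12 + 15/(-9)²) - (-3220 - 1*16710) = (12 + 15*(1/81)) - (-3220 - 16710) = (12 + 5/27) - 1*(-19930) = 329/27 + 19930 = 538439/27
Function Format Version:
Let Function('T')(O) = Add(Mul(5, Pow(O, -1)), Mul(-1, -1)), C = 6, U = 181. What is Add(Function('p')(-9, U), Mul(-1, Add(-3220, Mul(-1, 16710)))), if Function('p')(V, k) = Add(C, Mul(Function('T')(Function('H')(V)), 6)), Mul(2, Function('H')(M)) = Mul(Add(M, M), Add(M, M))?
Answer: Rational(538439, 27) ≈ 19942.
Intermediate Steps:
Function('H')(M) = Mul(2, Pow(M, 2)) (Function('H')(M) = Mul(Rational(1, 2), Mul(Add(M, M), Add(M, M))) = Mul(Rational(1, 2), Mul(Mul(2, M), Mul(2, M))) = Mul(Rational(1, 2), Mul(4, Pow(M, 2))) = Mul(2, Pow(M, 2)))
Function('T')(O) = Add(1, Mul(5, Pow(O, -1))) (Function('T')(O) = Add(Mul(5, Pow(O, -1)), 1) = Add(1, Mul(5, Pow(O, -1))))
Function('p')(V, k) = Add(6, Mul(3, Pow(V, -2), Add(5, Mul(2, Pow(V, 2))))) (Function('p')(V, k) = Add(6, Mul(Mul(Pow(Mul(2, Pow(V, 2)), -1), Add(5, Mul(2, Pow(V, 2)))), 6)) = Add(6, Mul(Mul(Mul(Rational(1, 2), Pow(V, -2)), Add(5, Mul(2, Pow(V, 2)))), 6)) = Add(6, Mul(Mul(Rational(1, 2), Pow(V, -2), Add(5, Mul(2, Pow(V, 2)))), 6)) = Add(6, Mul(3, Pow(V, -2), Add(5, Mul(2, Pow(V, 2))))))
Add(Function('p')(-9, U), Mul(-1, Add(-3220, Mul(-1, 16710)))) = Add(Add(12, Mul(15, Pow(-9, -2))), Mul(-1, Add(-3220, Mul(-1, 16710)))) = Add(Add(12, Mul(15, Rational(1, 81))), Mul(-1, Add(-3220, -16710))) = Add(Add(12, Rational(5, 27)), Mul(-1, -19930)) = Add(Rational(329, 27), 19930) = Rational(538439, 27)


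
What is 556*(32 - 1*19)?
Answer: 7228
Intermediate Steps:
556*(32 - 1*19) = 556*(32 - 19) = 556*13 = 7228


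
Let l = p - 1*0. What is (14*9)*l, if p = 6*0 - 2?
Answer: -252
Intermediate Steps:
p = -2 (p = 0 - 2 = -2)
l = -2 (l = -2 - 1*0 = -2 + 0 = -2)
(14*9)*l = (14*9)*(-2) = 126*(-2) = -252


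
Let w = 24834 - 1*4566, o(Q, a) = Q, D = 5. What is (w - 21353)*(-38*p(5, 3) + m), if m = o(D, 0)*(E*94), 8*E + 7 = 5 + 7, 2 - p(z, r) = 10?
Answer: -2594235/4 ≈ -6.4856e+5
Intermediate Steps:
p(z, r) = -8 (p(z, r) = 2 - 1*10 = 2 - 10 = -8)
E = 5/8 (E = -7/8 + (5 + 7)/8 = -7/8 + (⅛)*12 = -7/8 + 3/2 = 5/8 ≈ 0.62500)
w = 20268 (w = 24834 - 4566 = 20268)
m = 1175/4 (m = 5*((5/8)*94) = 5*(235/4) = 1175/4 ≈ 293.75)
(w - 21353)*(-38*p(5, 3) + m) = (20268 - 21353)*(-38*(-8) + 1175/4) = -1085*(304 + 1175/4) = -1085*2391/4 = -2594235/4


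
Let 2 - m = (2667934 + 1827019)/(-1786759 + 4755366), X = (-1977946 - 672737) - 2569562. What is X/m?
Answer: -15496855848715/1442261 ≈ -1.0745e+7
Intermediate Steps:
X = -5220245 (X = -2650683 - 2569562 = -5220245)
m = 1442261/2968607 (m = 2 - (2667934 + 1827019)/(-1786759 + 4755366) = 2 - 4494953/2968607 = 1442261/2968607 ≈ 0.48584)
X/m = -5220245/1442261/2968607 = -5220245*2968607/1442261 = -15496855848715/1442261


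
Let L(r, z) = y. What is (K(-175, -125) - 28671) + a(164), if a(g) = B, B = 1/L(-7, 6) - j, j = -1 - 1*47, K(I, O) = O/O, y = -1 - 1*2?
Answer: -85867/3 ≈ -28622.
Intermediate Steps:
y = -3 (y = -1 - 2 = -3)
L(r, z) = -3
K(I, O) = 1
j = -48 (j = -1 - 47 = -48)
B = 143/3 (B = 1/(-3) - 1*(-48) = -⅓ + 48 = 143/3 ≈ 47.667)
a(g) = 143/3
(K(-175, -125) - 28671) + a(164) = (1 - 28671) + 143/3 = -28670 + 143/3 = -85867/3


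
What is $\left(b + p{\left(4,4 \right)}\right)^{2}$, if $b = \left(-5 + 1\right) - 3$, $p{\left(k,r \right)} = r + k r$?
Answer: $169$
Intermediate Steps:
$b = -7$ ($b = -4 - 3 = -7$)
$\left(b + p{\left(4,4 \right)}\right)^{2} = \left(-7 + 4 \left(1 + 4\right)\right)^{2} = \left(-7 + 4 \cdot 5\right)^{2} = \left(-7 + 20\right)^{2} = 13^{2} = 169$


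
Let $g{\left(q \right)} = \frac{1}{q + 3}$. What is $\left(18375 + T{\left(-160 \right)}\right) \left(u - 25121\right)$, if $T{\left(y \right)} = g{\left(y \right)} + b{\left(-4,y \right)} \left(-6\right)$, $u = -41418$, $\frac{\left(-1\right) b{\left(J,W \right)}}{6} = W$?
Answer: $- \frac{131784082606}{157} \approx -8.3939 \cdot 10^{8}$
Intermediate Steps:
$b{\left(J,W \right)} = - 6 W$
$g{\left(q \right)} = \frac{1}{3 + q}$
$T{\left(y \right)} = \frac{1}{3 + y} + 36 y$ ($T{\left(y \right)} = \frac{1}{3 + y} + - 6 y \left(-6\right) = \frac{1}{3 + y} + 36 y$)
$\left(18375 + T{\left(-160 \right)}\right) \left(u - 25121\right) = \left(18375 + \frac{1 + 36 \left(-160\right) \left(3 - 160\right)}{3 - 160}\right) \left(-41418 - 25121\right) = \left(18375 + \frac{1 + 36 \left(-160\right) \left(-157\right)}{-157}\right) \left(-41418 - 25121\right) = \left(18375 - \frac{1 + 904320}{157}\right) \left(-41418 - 25121\right) = \left(18375 - \frac{904321}{157}\right) \left(-66539\right) = \frac{1980554}{157} \left(-66539\right) = - \frac{131784082606}{157}$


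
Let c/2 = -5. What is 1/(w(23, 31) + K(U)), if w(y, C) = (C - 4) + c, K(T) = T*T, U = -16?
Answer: 1/273 ≈ 0.0036630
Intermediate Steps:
c = -10 (c = 2*(-5) = -10)
K(T) = T²
w(y, C) = -14 + C (w(y, C) = (C - 4) - 10 = (-4 + C) - 10 = -14 + C)
1/(w(23, 31) + K(U)) = 1/((-14 + 31) + (-16)²) = 1/(17 + 256) = 1/273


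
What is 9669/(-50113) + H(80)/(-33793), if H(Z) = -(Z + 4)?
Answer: -322535025/1693468609 ≈ -0.19046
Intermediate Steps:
H(Z) = -4 - Z (H(Z) = -(4 + Z) = -4 - Z)
9669/(-50113) + H(80)/(-33793) = 9669/(-50113) + (-4 - 1*80)/(-33793) = 9669*(-1/50113) + (-4 - 80)*(-1/33793) = -9669/50113 - 84*(-1/33793) = -9669/50113 + 84/33793 = -322535025/1693468609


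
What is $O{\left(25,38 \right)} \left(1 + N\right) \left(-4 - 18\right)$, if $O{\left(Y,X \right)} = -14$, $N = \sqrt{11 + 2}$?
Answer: $308 + 308 \sqrt{13} \approx 1418.5$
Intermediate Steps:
$N = \sqrt{13} \approx 3.6056$
$O{\left(25,38 \right)} \left(1 + N\right) \left(-4 - 18\right) = - 14 \left(1 + \sqrt{13}\right) \left(-4 - 18\right) = - 14 \left(1 + \sqrt{13}\right) \left(-22\right) = - 14 \left(-22 - 22 \sqrt{13}\right) = 308 + 308 \sqrt{13}$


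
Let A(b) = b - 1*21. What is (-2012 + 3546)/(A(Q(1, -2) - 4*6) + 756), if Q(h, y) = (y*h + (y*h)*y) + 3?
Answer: 767/358 ≈ 2.1425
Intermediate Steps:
Q(h, y) = 3 + h*y + h*y² (Q(h, y) = (h*y + (h*y)*y) + 3 = (h*y + h*y²) + 3 = 3 + h*y + h*y²)
A(b) = -21 + b (A(b) = b - 21 = -21 + b)
(-2012 + 3546)/(A(Q(1, -2) - 4*6) + 756) = (-2012 + 3546)/((-21 + ((3 + 1*(-2) + 1*(-2)²) - 4*6)) + 756) = 1534/((-21 + ((3 - 2 + 1*4) - 24)) + 756) = 1534/((-21 + ((3 - 2 + 4) - 24)) + 756) = 1534/((-21 + (5 - 24)) + 756) = 1534/((-21 - 19) + 756) = 1534/(-40 + 756) = 1534/716 = 1534*(1/716) = 767/358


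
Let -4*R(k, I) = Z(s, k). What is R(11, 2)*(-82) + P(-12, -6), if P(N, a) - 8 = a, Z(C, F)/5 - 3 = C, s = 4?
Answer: 1439/2 ≈ 719.50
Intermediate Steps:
Z(C, F) = 15 + 5*C
R(k, I) = -35/4 (R(k, I) = -(15 + 5*4)/4 = -(15 + 20)/4 = -1/4*35 = -35/4)
P(N, a) = 8 + a
R(11, 2)*(-82) + P(-12, -6) = -35/4*(-82) + (8 - 6) = 1435/2 + 2 = 1439/2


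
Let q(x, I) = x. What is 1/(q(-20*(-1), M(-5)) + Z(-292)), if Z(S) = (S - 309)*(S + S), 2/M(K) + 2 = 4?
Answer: 1/351004 ≈ 2.8490e-6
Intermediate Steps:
M(K) = 1 (M(K) = 2/(-2 + 4) = 2/2 = 2*(½) = 1)
Z(S) = 2*S*(-309 + S) (Z(S) = (-309 + S)*(2*S) = 2*S*(-309 + S))
1/(q(-20*(-1), M(-5)) + Z(-292)) = 1/(-20*(-1) + 2*(-292)*(-309 - 292)) = 1/(20 + 2*(-292)*(-601)) = 1/(20 + 350984) = 1/351004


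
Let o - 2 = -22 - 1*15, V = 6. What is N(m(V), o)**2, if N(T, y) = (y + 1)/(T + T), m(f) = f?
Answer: 289/36 ≈ 8.0278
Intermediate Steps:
o = -35 (o = 2 + (-22 - 1*15) = 2 + (-22 - 15) = 2 - 37 = -35)
N(T, y) = (1 + y)/(2*T) (N(T, y) = (1 + y)/((2*T)) = (1 + y)*(1/(2*T)) = (1 + y)/(2*T))
N(m(V), o)**2 = ((1/2)*(1 - 35)/6)**2 = ((1/2)*(1/6)*(-34))**2 = (-17/6)**2 = 289/36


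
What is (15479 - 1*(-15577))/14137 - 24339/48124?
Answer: 1150458501/680328988 ≈ 1.6910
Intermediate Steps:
(15479 - 1*(-15577))/14137 - 24339/48124 = (15479 + 15577)*(1/14137) - 24339*1/48124 = 31056*(1/14137) - 24339/48124 = 31056/14137 - 24339/48124 = 1150458501/680328988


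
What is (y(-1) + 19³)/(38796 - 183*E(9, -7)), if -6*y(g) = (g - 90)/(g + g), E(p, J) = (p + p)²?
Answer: -82217/245952 ≈ -0.33428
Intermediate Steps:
E(p, J) = 4*p² (E(p, J) = (2*p)² = 4*p²)
y(g) = -(-90 + g)/(12*g) (y(g) = -(g - 90)/(6*(g + g)) = -(-90 + g)/(6*(2*g)) = -(-90 + g)*1/(2*g)/6 = -(-90 + g)/(12*g))
(y(-1) + 19³)/(38796 - 183*E(9, -7)) = ((1/12)*(90 - 1*(-1))/(-1) + 19³)/(38796 - 732*9²) = ((1/12)*(-1)*(90 + 1) + 6859)/(38796 - 732*81) = ((1/12)*(-1)*91 + 6859)/(38796 - 183*324) = (-91/12 + 6859)/(38796 - 59292) = (82217/12)/(-20496) = (82217/12)*(-1/20496) = -82217/245952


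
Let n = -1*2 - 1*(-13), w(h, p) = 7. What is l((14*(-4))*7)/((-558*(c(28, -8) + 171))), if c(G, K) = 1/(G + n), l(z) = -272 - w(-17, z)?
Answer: 39/13340 ≈ 0.0029235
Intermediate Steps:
l(z) = -279 (l(z) = -272 - 1*7 = -272 - 7 = -279)
n = 11 (n = -2 + 13 = 11)
c(G, K) = 1/(11 + G) (c(G, K) = 1/(G + 11) = 1/(11 + G))
l((14*(-4))*7)/((-558*(c(28, -8) + 171))) = -279*(-1/(558*(1/(11 + 28) + 171))) = -279*(-1/(558*(1/39 + 171))) = -279/((-558*6670/39)) = -279/(-1240620/13) = -279*(-13/1240620) = 39/13340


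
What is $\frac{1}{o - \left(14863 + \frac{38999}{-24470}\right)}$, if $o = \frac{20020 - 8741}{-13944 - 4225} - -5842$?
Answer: $- \frac{444595430}{4010262798329} \approx -0.00011086$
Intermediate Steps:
$o = \frac{106132019}{18169}$ ($o = \frac{11279}{-18169} + 5842 = 11279 \left(- \frac{1}{18169}\right) + 5842 = - \frac{11279}{18169} + 5842 = \frac{106132019}{18169} \approx 5841.4$)
$\frac{1}{o - \left(14863 + \frac{38999}{-24470}\right)} = \frac{1}{\frac{106132019}{18169} - \left(14863 + \frac{38999}{-24470}\right)} = \frac{1}{\frac{106132019}{18169} - \frac{363658611}{24470}} = \frac{1}{- \frac{4010262798329}{444595430}} = - \frac{444595430}{4010262798329}$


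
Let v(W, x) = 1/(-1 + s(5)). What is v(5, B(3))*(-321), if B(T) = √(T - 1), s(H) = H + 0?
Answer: -321/4 ≈ -80.250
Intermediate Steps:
s(H) = H
B(T) = √(-1 + T)
v(W, x) = ¼ (v(W, x) = 1/(-1 + 5) = 1/4 = ¼)
v(5, B(3))*(-321) = (¼)*(-321) = -321/4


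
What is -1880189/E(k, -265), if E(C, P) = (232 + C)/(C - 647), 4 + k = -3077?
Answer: -7009344592/2849 ≈ -2.4603e+6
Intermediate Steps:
k = -3081 (k = -4 - 3077 = -3081)
E(C, P) = (232 + C)/(-647 + C)
-1880189/E(k, -265) = -1880189*(-647 - 3081)/(232 - 3081) = -1880189/(-2849/(-3728)) = -1880189/((-1/3728*(-2849))) = -1880189/2849/3728 = -1880189*3728/2849 = -7009344592/2849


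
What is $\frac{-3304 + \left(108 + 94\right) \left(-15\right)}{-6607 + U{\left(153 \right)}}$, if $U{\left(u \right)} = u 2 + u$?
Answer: $\frac{3167}{3074} \approx 1.0303$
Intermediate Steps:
$U{\left(u \right)} = 3 u$ ($U{\left(u \right)} = 2 u + u = 3 u$)
$\frac{-3304 + \left(108 + 94\right) \left(-15\right)}{-6607 + U{\left(153 \right)}} = \frac{-3304 + \left(108 + 94\right) \left(-15\right)}{-6607 + 3 \cdot 153} = \frac{-3304 + 202 \left(-15\right)}{-6607 + 459} = \frac{-3304 - 3030}{-6148} = \left(-6334\right) \left(- \frac{1}{6148}\right) = \frac{3167}{3074}$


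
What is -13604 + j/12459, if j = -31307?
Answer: -169523543/12459 ≈ -13607.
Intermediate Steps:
-13604 + j/12459 = -13604 - 31307/12459 = -169523543/12459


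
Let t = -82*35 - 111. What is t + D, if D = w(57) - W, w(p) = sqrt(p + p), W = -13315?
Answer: 10334 + sqrt(114) ≈ 10345.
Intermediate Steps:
w(p) = sqrt(2)*sqrt(p) (w(p) = sqrt(2*p) = sqrt(2)*sqrt(p))
t = -2981 (t = -2870 - 111 = -2981)
D = 13315 + sqrt(114) (D = sqrt(2)*sqrt(57) - 1*(-13315) = sqrt(114) + 13315 = 13315 + sqrt(114) ≈ 13326.)
t + D = -2981 + (13315 + sqrt(114)) = 10334 + sqrt(114)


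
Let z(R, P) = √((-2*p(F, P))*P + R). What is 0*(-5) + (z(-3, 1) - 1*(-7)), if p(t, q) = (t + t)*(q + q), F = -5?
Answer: 7 + √37 ≈ 13.083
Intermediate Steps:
p(t, q) = 4*q*t (p(t, q) = (2*t)*(2*q) = 4*q*t)
z(R, P) = √(R + 40*P²) (z(R, P) = √((-8*P*(-5))*P + R) = √((-(-40)*P)*P + R) = √((40*P)*P + R) = √(40*P² + R) = √(R + 40*P²))
0*(-5) + (z(-3, 1) - 1*(-7)) = 0*(-5) + (√(-3 + 40*1²) - 1*(-7)) = 0 + (√(-3 + 40*1) + 7) = 0 + (√(-3 + 40) + 7) = 0 + (√37 + 7) = 0 + (7 + √37) = 7 + √37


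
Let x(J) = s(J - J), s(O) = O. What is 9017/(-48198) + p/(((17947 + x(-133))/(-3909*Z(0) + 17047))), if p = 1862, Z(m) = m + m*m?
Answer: 1529715663673/865009506 ≈ 1768.4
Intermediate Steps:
Z(m) = m + m²
x(J) = 0 (x(J) = J - J = 0)
9017/(-48198) + p/(((17947 + x(-133))/(-3909*Z(0) + 17047))) = 9017/(-48198) + 1862/(((17947 + 0)/(-0*(1 + 0) + 17047))) = 9017*(-1/48198) + 1862/((17947/(-0 + 17047))) = -9017/48198 + 1862/((17947/(-3909*0 + 17047))) = -9017/48198 + 1862/((17947/(0 + 17047))) = -9017/48198 + 1862/((17947/17047)) = -9017/48198 + 1862/((17947*(1/17047))) = -9017/48198 + 1862/(17947/17047) = -9017/48198 + 1862*(17047/17947) = -9017/48198 + 31741514/17947 = 1529715663673/865009506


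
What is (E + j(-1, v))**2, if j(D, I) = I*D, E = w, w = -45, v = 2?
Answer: 2209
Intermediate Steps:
E = -45
j(D, I) = D*I
(E + j(-1, v))**2 = (-45 - 1*2)**2 = (-45 - 2)**2 = (-47)**2 = 2209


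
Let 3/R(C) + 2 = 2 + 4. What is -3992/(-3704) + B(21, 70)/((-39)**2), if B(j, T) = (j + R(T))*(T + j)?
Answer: 171833/72228 ≈ 2.3790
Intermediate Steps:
R(C) = 3/4 (R(C) = 3/(-2 + (2 + 4)) = 3/(-2 + 6) = 3/4)
B(j, T) = (3/4 + j)*(T + j) (B(j, T) = (j + 3/4)*(T + j) = (3/4 + j)*(T + j))
-3992/(-3704) + B(21, 70)/((-39)**2) = -3992/(-3704) + (21**2 + (3/4)*70 + (3/4)*21 + 70*21)/((-39)**2) = -3992*(-1/3704) + (441 + 105/2 + 63/4 + 1470)/1521 = 499/463 + (7917/4)*(1/1521) = 499/463 + 203/156 = 171833/72228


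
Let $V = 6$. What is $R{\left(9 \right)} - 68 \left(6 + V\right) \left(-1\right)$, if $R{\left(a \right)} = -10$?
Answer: $806$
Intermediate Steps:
$R{\left(9 \right)} - 68 \left(6 + V\right) \left(-1\right) = -10 - 68 \left(6 + 6\right) \left(-1\right) = -10 - 68 \cdot 12 \left(-1\right) = -10 - -816 = -10 + 816 = 806$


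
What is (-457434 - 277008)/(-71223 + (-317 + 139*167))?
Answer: 244814/16109 ≈ 15.197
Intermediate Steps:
(-457434 - 277008)/(-71223 + (-317 + 139*167)) = -734442/(-71223 + (-317 + 23213)) = -734442/(-71223 + 22896) = -734442/(-48327) = -734442*(-1/48327) = 244814/16109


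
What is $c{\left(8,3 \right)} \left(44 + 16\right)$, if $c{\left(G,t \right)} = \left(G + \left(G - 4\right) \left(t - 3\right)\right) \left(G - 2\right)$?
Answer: $2880$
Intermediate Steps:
$c{\left(G,t \right)} = \left(-2 + G\right) \left(G + \left(-4 + G\right) \left(-3 + t\right)\right)$ ($c{\left(G,t \right)} = \left(G + \left(-4 + G\right) \left(-3 + t\right)\right) \left(-2 + G\right) = \left(-2 + G\right) \left(G + \left(-4 + G\right) \left(-3 + t\right)\right)$)
$c{\left(8,3 \right)} \left(44 + 16\right) = \left(-24 - 2 \cdot 8^{2} + 8 \cdot 3 + 16 \cdot 8 + 3 \cdot 8^{2} - 48 \cdot 3\right) \left(44 + 16\right) = \left(-24 - 128 + 24 + 128 + 3 \cdot 64 - 144\right) 60 = \left(-24 - 128 + 24 + 128 + 192 - 144\right) 60 = 48 \cdot 60 = 2880$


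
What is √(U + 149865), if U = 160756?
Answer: √310621 ≈ 557.33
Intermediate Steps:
√(U + 149865) = √(160756 + 149865) = √310621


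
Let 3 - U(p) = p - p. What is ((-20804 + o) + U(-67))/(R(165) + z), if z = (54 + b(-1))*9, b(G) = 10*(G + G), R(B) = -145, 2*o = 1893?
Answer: -39709/322 ≈ -123.32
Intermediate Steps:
o = 1893/2 (o = (1/2)*1893 = 1893/2 ≈ 946.50)
b(G) = 20*G (b(G) = 10*(2*G) = 20*G)
z = 306 (z = (54 + 20*(-1))*9 = (54 - 20)*9 = 34*9 = 306)
U(p) = 3 (U(p) = 3 - (p - p) = 3 - 1*0 = 3 + 0 = 3)
((-20804 + o) + U(-67))/(R(165) + z) = ((-20804 + 1893/2) + 3)/(-145 + 306) = (-39715/2 + 3)/161 = -39709/2*1/161 = -39709/322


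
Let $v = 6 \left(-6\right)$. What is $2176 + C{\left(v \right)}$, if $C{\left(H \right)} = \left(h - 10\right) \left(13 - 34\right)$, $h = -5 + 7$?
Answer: $2344$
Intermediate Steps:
$v = -36$
$h = 2$
$C{\left(H \right)} = 168$ ($C{\left(H \right)} = \left(2 - 10\right) \left(13 - 34\right) = \left(-8\right) \left(-21\right) = 168$)
$2176 + C{\left(v \right)} = 2176 + 168 = 2344$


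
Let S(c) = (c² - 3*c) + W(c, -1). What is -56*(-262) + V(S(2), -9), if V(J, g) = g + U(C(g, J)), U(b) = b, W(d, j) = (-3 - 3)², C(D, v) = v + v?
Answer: 14731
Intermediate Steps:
C(D, v) = 2*v
W(d, j) = 36 (W(d, j) = (-6)² = 36)
S(c) = 36 + c² - 3*c (S(c) = (c² - 3*c) + 36 = 36 + c² - 3*c)
V(J, g) = g + 2*J
-56*(-262) + V(S(2), -9) = -56*(-262) + (-9 + 2*(36 + 2² - 3*2)) = 14672 + (-9 + 2*(36 + 4 - 6)) = 14672 + (-9 + 2*34) = 14672 + (-9 + 68) = 14672 + 59 = 14731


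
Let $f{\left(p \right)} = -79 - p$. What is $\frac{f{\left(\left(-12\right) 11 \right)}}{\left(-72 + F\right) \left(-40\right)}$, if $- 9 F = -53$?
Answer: $\frac{477}{23800} \approx 0.020042$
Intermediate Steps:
$F = \frac{53}{9}$ ($F = \left(- \frac{1}{9}\right) \left(-53\right) = \frac{53}{9} \approx 5.8889$)
$\frac{f{\left(\left(-12\right) 11 \right)}}{\left(-72 + F\right) \left(-40\right)} = \frac{-79 - \left(-12\right) 11}{\left(-72 + \frac{53}{9}\right) \left(-40\right)} = \frac{-79 - -132}{\left(- \frac{595}{9}\right) \left(-40\right)} = \frac{-79 + 132}{\frac{23800}{9}} = 53 \cdot \frac{9}{23800} = \frac{477}{23800}$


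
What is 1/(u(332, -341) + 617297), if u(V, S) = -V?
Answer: 1/616965 ≈ 1.6208e-6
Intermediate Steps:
1/(u(332, -341) + 617297) = 1/(-1*332 + 617297) = 1/(-332 + 617297) = 1/616965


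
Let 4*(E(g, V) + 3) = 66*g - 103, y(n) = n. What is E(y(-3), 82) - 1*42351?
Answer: -169717/4 ≈ -42429.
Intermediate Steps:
E(g, V) = -115/4 + 33*g/2 (E(g, V) = -3 + (66*g - 103)/4 = -3 + (-103 + 66*g)/4 = -3 + (-103/4 + 33*g/2) = -115/4 + 33*g/2)
E(y(-3), 82) - 1*42351 = (-115/4 + (33/2)*(-3)) - 1*42351 = (-115/4 - 99/2) - 42351 = -313/4 - 42351 = -169717/4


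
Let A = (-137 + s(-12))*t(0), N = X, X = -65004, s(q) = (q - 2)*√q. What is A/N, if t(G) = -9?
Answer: -411/21668 - 21*I*√3/5417 ≈ -0.018968 - 0.0067146*I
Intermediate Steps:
s(q) = √q*(-2 + q) (s(q) = (-2 + q)*√q = √q*(-2 + q))
N = -65004
A = 1233 + 252*I*√3 (A = (-137 + √(-12)*(-2 - 12))*(-9) = (-137 + (2*I*√3)*(-14))*(-9) = (-137 - 28*I*√3)*(-9) = 1233 + 252*I*√3 ≈ 1233.0 + 436.48*I)
A/N = (1233 + 252*I*√3)/(-65004) = (1233 + 252*I*√3)*(-1/65004) = -411/21668 - 21*I*√3/5417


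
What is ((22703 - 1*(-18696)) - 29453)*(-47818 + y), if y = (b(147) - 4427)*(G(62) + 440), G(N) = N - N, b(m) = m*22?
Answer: -6841928148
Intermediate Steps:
b(m) = 22*m
G(N) = 0
y = -524920 (y = (22*147 - 4427)*(0 + 440) = (3234 - 4427)*440 = -1193*440 = -524920)
((22703 - 1*(-18696)) - 29453)*(-47818 + y) = ((22703 - 1*(-18696)) - 29453)*(-47818 - 524920) = ((22703 + 18696) - 29453)*(-572738) = (41399 - 29453)*(-572738) = 11946*(-572738) = -6841928148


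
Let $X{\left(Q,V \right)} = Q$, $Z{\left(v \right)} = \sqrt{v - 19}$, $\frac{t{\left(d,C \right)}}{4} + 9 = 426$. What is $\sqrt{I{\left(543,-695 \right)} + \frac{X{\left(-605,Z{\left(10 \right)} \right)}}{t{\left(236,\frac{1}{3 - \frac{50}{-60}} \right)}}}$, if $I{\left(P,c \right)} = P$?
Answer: $\frac{23 \sqrt{713487}}{834} \approx 23.295$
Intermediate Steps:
$t{\left(d,C \right)} = 1668$ ($t{\left(d,C \right)} = -36 + 4 \cdot 426 = -36 + 1704 = 1668$)
$Z{\left(v \right)} = \sqrt{-19 + v}$
$\sqrt{I{\left(543,-695 \right)} + \frac{X{\left(-605,Z{\left(10 \right)} \right)}}{t{\left(236,\frac{1}{3 - \frac{50}{-60}} \right)}}} = \sqrt{543 - \frac{605}{1668}} = \sqrt{\frac{905119}{1668}} = \frac{23 \sqrt{713487}}{834}$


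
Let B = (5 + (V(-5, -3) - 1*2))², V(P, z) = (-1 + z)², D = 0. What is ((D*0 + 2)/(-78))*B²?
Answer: -130321/39 ≈ -3341.6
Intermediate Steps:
B = 361 (B = (5 + ((-1 - 3)² - 1*2))² = (5 + ((-4)² - 2))² = (5 + (16 - 2))² = (5 + 14)² = 19² = 361)
((D*0 + 2)/(-78))*B² = ((0*0 + 2)/(-78))*361² = -(0 + 2)/78*130321 = -1/78*2*130321 = -1/39*130321 = -130321/39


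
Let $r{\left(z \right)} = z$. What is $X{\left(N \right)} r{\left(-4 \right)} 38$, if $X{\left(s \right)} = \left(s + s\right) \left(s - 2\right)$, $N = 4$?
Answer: $-2432$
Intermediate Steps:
$X{\left(s \right)} = 2 s \left(-2 + s\right)$
$X{\left(N \right)} r{\left(-4 \right)} 38 = 2 \cdot 4 \left(-2 + 4\right) \left(-4\right) 38 = 2 \cdot 4 \cdot 2 \left(-4\right) 38 = 16 \left(-4\right) 38 = \left(-64\right) 38 = -2432$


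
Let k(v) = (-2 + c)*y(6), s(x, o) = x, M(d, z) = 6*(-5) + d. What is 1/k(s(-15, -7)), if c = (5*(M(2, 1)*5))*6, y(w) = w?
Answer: -1/25212 ≈ -3.9664e-5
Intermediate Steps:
M(d, z) = -30 + d
c = -4200 (c = (5*((-30 + 2)*5))*6 = (5*(-28*5))*6 = (5*(-140))*6 = -700*6 = -4200)
k(v) = -25212 (k(v) = (-2 - 4200)*6 = -4202*6 = -25212)
1/k(s(-15, -7)) = 1/(-25212) = -1/25212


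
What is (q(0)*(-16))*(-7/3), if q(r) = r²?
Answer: 0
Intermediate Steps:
(q(0)*(-16))*(-7/3) = (0²*(-16))*(-7/3) = (0*(-16))*(-7*⅓) = 0*(-7/3) = 0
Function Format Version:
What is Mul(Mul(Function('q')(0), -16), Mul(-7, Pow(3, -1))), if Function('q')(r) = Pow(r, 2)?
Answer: 0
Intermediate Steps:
Mul(Mul(Function('q')(0), -16), Mul(-7, Pow(3, -1))) = Mul(Mul(Pow(0, 2), -16), Mul(-7, Pow(3, -1))) = Mul(Mul(0, -16), Mul(-7, Rational(1, 3))) = Mul(0, Rational(-7, 3)) = 0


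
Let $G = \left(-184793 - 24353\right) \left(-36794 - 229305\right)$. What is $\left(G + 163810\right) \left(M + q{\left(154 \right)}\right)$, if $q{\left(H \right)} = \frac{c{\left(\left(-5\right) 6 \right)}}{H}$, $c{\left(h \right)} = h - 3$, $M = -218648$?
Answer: $- \frac{85180082920499400}{7} \approx -1.2169 \cdot 10^{16}$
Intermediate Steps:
$c{\left(h \right)} = -3 + h$
$G = 55653541454$ ($G = \left(-209146\right) \left(-266099\right) = 55653541454$)
$q{\left(H \right)} = - \frac{33}{H}$ ($q{\left(H \right)} = \frac{-3 - 30}{H} = - \frac{33}{H}$)
$\left(G + 163810\right) \left(M + q{\left(154 \right)}\right) = \left(55653541454 + 163810\right) \left(-218648 - \frac{33}{154}\right) = 55653705264 \left(-218648 - \frac{3}{14}\right) = 55653705264 \left(- \frac{3061075}{14}\right) = - \frac{85180082920499400}{7}$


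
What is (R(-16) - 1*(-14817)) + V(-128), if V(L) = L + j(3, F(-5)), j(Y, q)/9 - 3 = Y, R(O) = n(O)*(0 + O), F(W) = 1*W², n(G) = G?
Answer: 14999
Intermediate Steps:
F(W) = W²
R(O) = O² (R(O) = O*(0 + O) = O*O = O²)
j(Y, q) = 27 + 9*Y
V(L) = 54 + L (V(L) = L + (27 + 9*3) = L + (27 + 27) = L + 54 = 54 + L)
(R(-16) - 1*(-14817)) + V(-128) = ((-16)² - 1*(-14817)) + (54 - 128) = (256 + 14817) - 74 = 15073 - 74 = 14999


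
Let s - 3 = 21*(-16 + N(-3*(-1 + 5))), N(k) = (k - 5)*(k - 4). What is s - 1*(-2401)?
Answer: 7780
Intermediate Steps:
N(k) = (-5 + k)*(-4 + k)
s = 5379 (s = 3 + 21*(-16 + (20 + (-3*(-1 + 5))**2 - (-27)*(-1 + 5))) = 3 + 21*(-16 + (20 + (-3*4)**2 - (-27)*4)) = 3 + 21*(-16 + (20 + (-12)**2 - 9*(-12))) = 3 + 21*(-16 + (20 + 144 + 108)) = 3 + 21*(-16 + 272) = 3 + 21*256 = 3 + 5376 = 5379)
s - 1*(-2401) = 5379 - 1*(-2401) = 5379 + 2401 = 7780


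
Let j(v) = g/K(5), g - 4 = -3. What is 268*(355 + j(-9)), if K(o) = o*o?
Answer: 2378768/25 ≈ 95151.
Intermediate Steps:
K(o) = o**2
g = 1 (g = 4 - 3 = 1)
j(v) = 1/25 (j(v) = 1/5**2 = 1/25)
268*(355 + j(-9)) = 268*(355 + 1/25) = 268*(8876/25) = 2378768/25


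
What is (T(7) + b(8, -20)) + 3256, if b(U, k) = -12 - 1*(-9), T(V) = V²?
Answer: 3302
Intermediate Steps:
b(U, k) = -3 (b(U, k) = -12 + 9 = -3)
(T(7) + b(8, -20)) + 3256 = (7² - 3) + 3256 = (49 - 3) + 3256 = 46 + 3256 = 3302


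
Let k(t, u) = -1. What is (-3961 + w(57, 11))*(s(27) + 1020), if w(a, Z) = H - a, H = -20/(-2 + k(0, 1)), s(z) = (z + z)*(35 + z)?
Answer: -17521504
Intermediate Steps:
s(z) = 2*z*(35 + z) (s(z) = (2*z)*(35 + z) = 2*z*(35 + z))
H = 20/3 (H = -20/(-2 - 1) = -20/(-3) = -⅓*(-20) = 20/3 ≈ 6.6667)
w(a, Z) = 20/3 - a
(-3961 + w(57, 11))*(s(27) + 1020) = (-3961 + (20/3 - 1*57))*(2*27*(35 + 27) + 1020) = (-3961 + (20/3 - 57))*(2*27*62 + 1020) = (-3961 - 151/3)*(3348 + 1020) = -12034/3*4368 = -17521504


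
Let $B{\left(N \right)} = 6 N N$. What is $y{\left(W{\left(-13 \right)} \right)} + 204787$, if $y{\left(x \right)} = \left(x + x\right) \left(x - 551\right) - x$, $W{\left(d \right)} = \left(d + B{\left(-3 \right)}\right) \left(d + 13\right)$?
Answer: $204787$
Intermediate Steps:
$B{\left(N \right)} = 6 N^{2}$
$W{\left(d \right)} = \left(13 + d\right) \left(54 + d\right)$ ($W{\left(d \right)} = \left(d + 6 \left(-3\right)^{2}\right) \left(d + 13\right) = \left(d + 6 \cdot 9\right) \left(13 + d\right) = \left(d + 54\right) \left(13 + d\right) = \left(54 + d\right) \left(13 + d\right) = \left(13 + d\right) \left(54 + d\right)$)
$y{\left(x \right)} = - x + 2 x \left(-551 + x\right)$ ($y{\left(x \right)} = 2 x \left(-551 + x\right) - x = - x + 2 x \left(-551 + x\right)$)
$y{\left(W{\left(-13 \right)} \right)} + 204787 = \left(702 + \left(-13\right)^{2} + 67 \left(-13\right)\right) \left(-1103 + 2 \left(702 + \left(-13\right)^{2} + 67 \left(-13\right)\right)\right) + 204787 = \left(702 + 169 - 871\right) \left(-1103 + 2 \left(702 + 169 - 871\right)\right) + 204787 = 0 \left(-1103 + 2 \cdot 0\right) + 204787 = 0 \left(-1103 + 0\right) + 204787 = 0 \left(-1103\right) + 204787 = 0 + 204787 = 204787$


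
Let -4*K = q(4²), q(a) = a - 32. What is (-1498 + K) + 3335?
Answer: 1841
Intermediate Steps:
q(a) = -32 + a
K = 4 (K = -(-32 + 4²)/4 = -(-32 + 16)/4 = -¼*(-16) = 4)
(-1498 + K) + 3335 = (-1498 + 4) + 3335 = -1494 + 3335 = 1841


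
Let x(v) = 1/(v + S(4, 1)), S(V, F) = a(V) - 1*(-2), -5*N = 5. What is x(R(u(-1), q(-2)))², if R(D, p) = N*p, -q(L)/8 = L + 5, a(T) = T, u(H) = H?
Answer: 1/900 ≈ 0.0011111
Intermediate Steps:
N = -1 (N = -⅕*5 = -1)
q(L) = -40 - 8*L (q(L) = -8*(L + 5) = -8*(5 + L) = -40 - 8*L)
R(D, p) = -p
S(V, F) = 2 + V (S(V, F) = V - 1*(-2) = V + 2 = 2 + V)
x(v) = 1/(6 + v) (x(v) = 1/(v + (2 + 4)) = 1/(v + 6) = 1/(6 + v))
x(R(u(-1), q(-2)))² = (1/(6 - (-40 - 8*(-2))))² = (1/(6 - (-40 + 16)))² = (1/(6 - 1*(-24)))² = (1/(6 + 24))² = (1/30)² = 1/900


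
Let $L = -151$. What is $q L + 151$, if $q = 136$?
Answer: $-20385$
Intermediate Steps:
$q L + 151 = 136 \left(-151\right) + 151 = -20536 + 151 = -20385$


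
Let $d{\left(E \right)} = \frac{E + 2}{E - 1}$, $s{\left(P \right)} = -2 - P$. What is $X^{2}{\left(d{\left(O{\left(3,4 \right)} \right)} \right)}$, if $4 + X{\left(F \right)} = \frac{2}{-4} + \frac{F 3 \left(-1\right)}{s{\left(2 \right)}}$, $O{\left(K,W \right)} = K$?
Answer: $\frac{441}{64} \approx 6.8906$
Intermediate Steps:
$d{\left(E \right)} = \frac{2 + E}{-1 + E}$
$X{\left(F \right)} = - \frac{9}{2} + \frac{3 F}{4}$ ($X{\left(F \right)} = -4 + \left(\frac{2}{-4} + \frac{F 3 \left(-1\right)}{-2 - 2}\right) = -4 + \left(2 \left(- \frac{1}{4}\right) + \frac{3 F \left(-1\right)}{-2 - 2}\right) = -4 + \left(- \frac{1}{2} + \frac{\left(-3\right) F}{-4}\right) = -4 + \left(- \frac{1}{2} + - 3 F \left(- \frac{1}{4}\right)\right) = -4 + \left(- \frac{1}{2} + \frac{3 F}{4}\right) = - \frac{9}{2} + \frac{3 F}{4}$)
$X^{2}{\left(d{\left(O{\left(3,4 \right)} \right)} \right)} = \left(- \frac{9}{2} + \frac{3 \frac{2 + 3}{-1 + 3}}{4}\right)^{2} = \left(- \frac{9}{2} + \frac{3 \cdot \frac{1}{2} \cdot 5}{4}\right)^{2} = \left(- \frac{9}{2} + \frac{3}{4} \cdot \frac{5}{2}\right)^{2} = \left(- \frac{9}{2} + \frac{15}{8}\right)^{2} = \left(- \frac{21}{8}\right)^{2} = \frac{441}{64}$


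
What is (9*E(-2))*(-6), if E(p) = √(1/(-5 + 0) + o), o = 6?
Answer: -54*√145/5 ≈ -130.05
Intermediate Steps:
E(p) = √145/5 (E(p) = √(1/(-5 + 0) + 6) = √(1/(-5) + 6) = √(-⅕ + 6) = √(29/5) = √145/5)
(9*E(-2))*(-6) = (9*(√145/5))*(-6) = (9*√145/5)*(-6) = -54*√145/5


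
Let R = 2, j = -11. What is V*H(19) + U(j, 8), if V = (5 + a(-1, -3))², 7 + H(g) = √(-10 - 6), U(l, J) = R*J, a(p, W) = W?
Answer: -12 + 16*I ≈ -12.0 + 16.0*I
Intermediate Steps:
U(l, J) = 2*J
H(g) = -7 + 4*I (H(g) = -7 + √(-10 - 6) = -7 + √(-16) = -7 + 4*I)
V = 4 (V = (5 - 3)² = 2² = 4)
V*H(19) + U(j, 8) = 4*(-7 + 4*I) + 2*8 = (-28 + 16*I) + 16 = -12 + 16*I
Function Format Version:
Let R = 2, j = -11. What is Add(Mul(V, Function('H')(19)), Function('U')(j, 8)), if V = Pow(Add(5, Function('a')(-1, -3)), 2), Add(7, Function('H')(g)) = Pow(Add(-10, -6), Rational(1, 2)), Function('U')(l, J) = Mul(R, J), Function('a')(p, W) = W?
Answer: Add(-12, Mul(16, I)) ≈ Add(-12.000, Mul(16.000, I))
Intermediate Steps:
Function('U')(l, J) = Mul(2, J)
Function('H')(g) = Add(-7, Mul(4, I)) (Function('H')(g) = Add(-7, Pow(Add(-10, -6), Rational(1, 2))) = Add(-7, Pow(-16, Rational(1, 2))) = Add(-7, Mul(4, I)))
V = 4 (V = Pow(Add(5, -3), 2) = Pow(2, 2) = 4)
Add(Mul(V, Function('H')(19)), Function('U')(j, 8)) = Add(Mul(4, Add(-7, Mul(4, I))), Mul(2, 8)) = Add(Add(-28, Mul(16, I)), 16) = Add(-12, Mul(16, I))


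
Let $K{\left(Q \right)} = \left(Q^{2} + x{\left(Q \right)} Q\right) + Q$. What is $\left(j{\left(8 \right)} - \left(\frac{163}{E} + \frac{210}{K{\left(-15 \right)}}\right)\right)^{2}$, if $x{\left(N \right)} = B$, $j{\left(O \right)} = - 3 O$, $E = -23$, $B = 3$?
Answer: $\frac{21169201}{64009} \approx 330.72$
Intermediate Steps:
$x{\left(N \right)} = 3$
$K{\left(Q \right)} = Q^{2} + 4 Q$ ($K{\left(Q \right)} = \left(Q^{2} + 3 Q\right) + Q = Q^{2} + 4 Q$)
$\left(j{\left(8 \right)} - \left(\frac{163}{E} + \frac{210}{K{\left(-15 \right)}}\right)\right)^{2} = \left(\left(-3\right) 8 - \left(- \frac{163}{23} + 210 \left(- \frac{1}{15 \left(4 - 15\right)}\right)\right)\right)^{2} = \left(-24 - \left(- \frac{163}{23} + \frac{210}{\left(-15\right) \left(-11\right)}\right)\right)^{2} = \left(-24 + \left(- \frac{210}{165} + \frac{163}{23}\right)\right)^{2} = \left(-24 + \left(\left(-210\right) \frac{1}{165} + \frac{163}{23}\right)\right)^{2} = \left(-24 + \left(- \frac{14}{11} + \frac{163}{23}\right)\right)^{2} = \left(-24 + \frac{1471}{253}\right)^{2} = \left(- \frac{4601}{253}\right)^{2} = \frac{21169201}{64009}$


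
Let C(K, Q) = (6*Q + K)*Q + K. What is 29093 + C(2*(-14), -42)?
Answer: 40825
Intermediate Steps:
C(K, Q) = K + Q*(K + 6*Q) (C(K, Q) = (K + 6*Q)*Q + K = Q*(K + 6*Q) + K = K + Q*(K + 6*Q))
29093 + C(2*(-14), -42) = 29093 + (2*(-14) + 6*(-42)² + (2*(-14))*(-42)) = 29093 + (-28 + 6*1764 - 28*(-42)) = 29093 + (-28 + 10584 + 1176) = 29093 + 11732 = 40825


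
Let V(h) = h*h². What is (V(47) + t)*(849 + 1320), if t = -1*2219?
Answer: 220379076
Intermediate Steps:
t = -2219
V(h) = h³
(V(47) + t)*(849 + 1320) = (47³ - 2219)*(849 + 1320) = (103823 - 2219)*2169 = 101604*2169 = 220379076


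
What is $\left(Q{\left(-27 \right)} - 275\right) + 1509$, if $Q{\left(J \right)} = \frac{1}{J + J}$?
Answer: $\frac{66635}{54} \approx 1234.0$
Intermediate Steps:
$Q{\left(J \right)} = \frac{1}{2 J}$
$\left(Q{\left(-27 \right)} - 275\right) + 1509 = \left(\frac{1}{2 \left(-27\right)} - 275\right) + 1509 = \left(\frac{1}{2} \left(- \frac{1}{27}\right) - 275\right) + 1509 = \left(- \frac{1}{54} - 275\right) + 1509 = - \frac{14851}{54} + 1509 = \frac{66635}{54}$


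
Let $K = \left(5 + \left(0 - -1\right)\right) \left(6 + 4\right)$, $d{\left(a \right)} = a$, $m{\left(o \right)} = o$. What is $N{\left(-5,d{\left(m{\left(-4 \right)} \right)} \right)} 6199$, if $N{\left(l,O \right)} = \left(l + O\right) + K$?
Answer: $316149$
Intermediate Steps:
$K = 60$ ($K = \left(5 + \left(0 + 1\right)\right) 10 = \left(5 + 1\right) 10 = 6 \cdot 10 = 60$)
$N{\left(l,O \right)} = 60 + O + l$ ($N{\left(l,O \right)} = \left(l + O\right) + 60 = \left(O + l\right) + 60 = 60 + O + l$)
$N{\left(-5,d{\left(m{\left(-4 \right)} \right)} \right)} 6199 = \left(60 - 4 - 5\right) 6199 = 51 \cdot 6199 = 316149$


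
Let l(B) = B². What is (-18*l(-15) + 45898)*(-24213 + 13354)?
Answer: -454427432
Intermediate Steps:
(-18*l(-15) + 45898)*(-24213 + 13354) = (-18*(-15)² + 45898)*(-24213 + 13354) = (-18*225 + 45898)*(-10859) = (-4050 + 45898)*(-10859) = 41848*(-10859) = -454427432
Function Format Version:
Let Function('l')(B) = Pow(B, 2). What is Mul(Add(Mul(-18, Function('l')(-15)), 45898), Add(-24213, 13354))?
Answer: -454427432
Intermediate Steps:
Mul(Add(Mul(-18, Function('l')(-15)), 45898), Add(-24213, 13354)) = Mul(Add(Mul(-18, Pow(-15, 2)), 45898), Add(-24213, 13354)) = Mul(Add(Mul(-18, 225), 45898), -10859) = Mul(Add(-4050, 45898), -10859) = Mul(41848, -10859) = -454427432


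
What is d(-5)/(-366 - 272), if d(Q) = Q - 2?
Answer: 7/638 ≈ 0.010972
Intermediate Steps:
d(Q) = -2 + Q
d(-5)/(-366 - 272) = (-2 - 5)/(-366 - 272) = -7/(-638) = -7*(-1/638) = 7/638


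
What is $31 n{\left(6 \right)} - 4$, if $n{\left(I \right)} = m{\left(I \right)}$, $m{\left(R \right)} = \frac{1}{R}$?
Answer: $\frac{7}{6} \approx 1.1667$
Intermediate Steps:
$n{\left(I \right)} = \frac{1}{I}$
$31 n{\left(6 \right)} - 4 = \frac{31}{6} - 4 = \frac{7}{6}$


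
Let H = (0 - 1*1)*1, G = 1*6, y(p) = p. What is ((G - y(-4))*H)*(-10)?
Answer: 100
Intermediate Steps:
G = 6
H = -1 (H = (0 - 1)*1 = -1*1 = -1)
((G - y(-4))*H)*(-10) = ((6 - 1*(-4))*(-1))*(-10) = ((6 + 4)*(-1))*(-10) = (10*(-1))*(-10) = -10*(-10) = 100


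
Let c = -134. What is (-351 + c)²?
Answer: 235225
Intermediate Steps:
(-351 + c)² = (-351 - 134)² = (-485)² = 235225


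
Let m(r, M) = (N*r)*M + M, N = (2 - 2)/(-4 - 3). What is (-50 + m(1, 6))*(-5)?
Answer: 220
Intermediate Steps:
N = 0 (N = 0/(-7) = 0*(-⅐) = 0)
m(r, M) = M (m(r, M) = (0*r)*M + M = 0*M + M = 0 + M = M)
(-50 + m(1, 6))*(-5) = (-50 + 6)*(-5) = -44*(-5) = 220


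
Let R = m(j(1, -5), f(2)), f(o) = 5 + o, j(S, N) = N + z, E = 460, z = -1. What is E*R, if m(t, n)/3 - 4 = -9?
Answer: -6900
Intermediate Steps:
j(S, N) = -1 + N (j(S, N) = N - 1 = -1 + N)
m(t, n) = -15 (m(t, n) = 12 + 3*(-9) = 12 - 27 = -15)
R = -15
E*R = 460*(-15) = -6900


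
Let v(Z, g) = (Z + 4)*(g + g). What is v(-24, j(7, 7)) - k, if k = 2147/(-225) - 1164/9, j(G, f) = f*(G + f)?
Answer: -850753/225 ≈ -3781.1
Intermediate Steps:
v(Z, g) = 2*g*(4 + Z) (v(Z, g) = (4 + Z)*(2*g) = 2*g*(4 + Z))
k = -31247/225 (k = 2147*(-1/225) - 1164*⅑ = -2147/225 - 388/3 = -31247/225 ≈ -138.88)
v(-24, j(7, 7)) - k = 2*(7*(7 + 7))*(4 - 24) - 1*(-31247/225) = 2*(7*14)*(-20) + 31247/225 = 2*98*(-20) + 31247/225 = -3920 + 31247/225 = -850753/225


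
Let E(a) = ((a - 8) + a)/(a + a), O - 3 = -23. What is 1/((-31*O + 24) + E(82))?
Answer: 41/26443 ≈ 0.0015505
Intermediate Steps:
O = -20 (O = 3 - 23 = -20)
E(a) = (-8 + 2*a)/(2*a) (E(a) = ((-8 + a) + a)/((2*a)) = (-8 + 2*a)*(1/(2*a)) = (-8 + 2*a)/(2*a))
1/((-31*O + 24) + E(82)) = 1/((-31*(-20) + 24) + (-4 + 82)/82) = 1/((620 + 24) + (1/82)*78) = 1/(644 + 39/41) = 1/(26443/41) = 41/26443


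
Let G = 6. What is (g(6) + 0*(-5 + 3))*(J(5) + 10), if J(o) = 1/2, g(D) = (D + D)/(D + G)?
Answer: 21/2 ≈ 10.500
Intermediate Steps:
g(D) = 2*D/(6 + D) (g(D) = (D + D)/(D + 6) = (2*D)/(6 + D) = 2*D/(6 + D))
J(o) = ½
(g(6) + 0*(-5 + 3))*(J(5) + 10) = (2*6/(6 + 6) + 0*(-5 + 3))*(½ + 10) = (2*6/12 + 0*(-2))*(21/2) = (2*6*(1/12) + 0)*(21/2) = (1 + 0)*(21/2) = 1*(21/2) = 21/2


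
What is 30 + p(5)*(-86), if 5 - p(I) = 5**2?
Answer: 1750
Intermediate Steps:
p(I) = -20 (p(I) = 5 - 1*5**2 = 5 - 1*25 = 5 - 25 = -20)
30 + p(5)*(-86) = 30 - 20*(-86) = 30 + 1720 = 1750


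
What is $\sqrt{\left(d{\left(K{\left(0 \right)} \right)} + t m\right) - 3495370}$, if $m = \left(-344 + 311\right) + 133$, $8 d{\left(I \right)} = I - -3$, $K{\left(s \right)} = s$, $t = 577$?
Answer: $\frac{i \sqrt{55002714}}{4} \approx 1854.1 i$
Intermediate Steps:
$d{\left(I \right)} = \frac{3}{8} + \frac{I}{8}$ ($d{\left(I \right)} = \frac{I - -3}{8} = \frac{I + 3}{8} = \frac{3 + I}{8} = \frac{3}{8} + \frac{I}{8}$)
$m = 100$ ($m = -33 + 133 = 100$)
$\sqrt{\left(d{\left(K{\left(0 \right)} \right)} + t m\right) - 3495370} = \sqrt{\left(\left(\frac{3}{8} + \frac{1}{8} \cdot 0\right) + 577 \cdot 100\right) - 3495370} = \sqrt{\left(\left(\frac{3}{8} + 0\right) + 57700\right) - 3495370} = \sqrt{\left(\frac{3}{8} + 57700\right) - 3495370} = \sqrt{\frac{461603}{8} - 3495370} = \sqrt{- \frac{27501357}{8}} = \frac{i \sqrt{55002714}}{4}$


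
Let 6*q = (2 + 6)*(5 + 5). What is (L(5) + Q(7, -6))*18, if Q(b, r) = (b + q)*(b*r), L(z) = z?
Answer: -15282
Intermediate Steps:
q = 40/3 (q = ((2 + 6)*(5 + 5))/6 = (8*10)/6 = (⅙)*80 = 40/3 ≈ 13.333)
Q(b, r) = b*r*(40/3 + b) (Q(b, r) = (b + 40/3)*(b*r) = (40/3 + b)*(b*r) = b*r*(40/3 + b))
(L(5) + Q(7, -6))*18 = (5 + (⅓)*7*(-6)*(40 + 3*7))*18 = (5 + (⅓)*7*(-6)*(40 + 21))*18 = (5 + (⅓)*7*(-6)*61)*18 = (5 - 854)*18 = -849*18 = -15282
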